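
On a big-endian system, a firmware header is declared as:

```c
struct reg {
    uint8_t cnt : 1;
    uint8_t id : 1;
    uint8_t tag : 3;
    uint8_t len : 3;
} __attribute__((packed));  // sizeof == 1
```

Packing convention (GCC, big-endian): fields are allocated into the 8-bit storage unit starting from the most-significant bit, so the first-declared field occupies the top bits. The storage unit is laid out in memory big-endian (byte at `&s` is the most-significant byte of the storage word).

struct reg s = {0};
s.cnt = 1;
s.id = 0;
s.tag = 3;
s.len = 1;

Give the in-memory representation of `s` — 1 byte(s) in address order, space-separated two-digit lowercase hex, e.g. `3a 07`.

cnt (1b) val=1 bits=0x1 at bit 7: 0x80
id (1b) val=0 bits=0x0 at bit 6: 0x80
tag (3b) val=3 bits=0x3 at bit 3: 0x98
len (3b) val=1 bits=0x1 at bit 0: 0x99
word = 0x99 → big-endian bytes:
  [0]=0x99

99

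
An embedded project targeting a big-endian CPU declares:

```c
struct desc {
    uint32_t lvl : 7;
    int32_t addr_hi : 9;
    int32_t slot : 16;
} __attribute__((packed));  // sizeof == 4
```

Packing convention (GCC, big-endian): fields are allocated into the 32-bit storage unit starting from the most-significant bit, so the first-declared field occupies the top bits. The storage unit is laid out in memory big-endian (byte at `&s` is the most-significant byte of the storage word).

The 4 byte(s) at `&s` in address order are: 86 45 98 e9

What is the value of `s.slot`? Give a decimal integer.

-26391

[0]=0x86 [1]=0x45 [2]=0x98 [3]=0xe9 (big-endian) → word 0x864598e9
lvl:7 @ bit 25 → (0x864598e9>>25)&0x7f = 0x43
addr_hi:9 @ bit 16 → (0x864598e9>>16)&0x1ff = 0x45
slot:16 @ bit 0 → (0x864598e9>>0)&0xffff = 0x98e9  ←
slot signed 16b, MSB=1: 39145 - 65536 = -26391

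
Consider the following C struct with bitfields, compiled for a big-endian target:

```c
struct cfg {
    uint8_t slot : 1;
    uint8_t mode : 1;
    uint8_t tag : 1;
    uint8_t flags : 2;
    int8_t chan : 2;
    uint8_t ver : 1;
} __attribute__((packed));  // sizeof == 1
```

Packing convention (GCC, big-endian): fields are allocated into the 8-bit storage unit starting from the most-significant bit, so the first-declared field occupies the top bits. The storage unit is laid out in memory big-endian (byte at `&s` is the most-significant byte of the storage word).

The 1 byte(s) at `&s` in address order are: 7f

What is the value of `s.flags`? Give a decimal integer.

[0]=0x7f (big-endian) → word 0x7f
slot [7+:1] = (word>>7) & 0x1 = 0
mode [6+:1] = (word>>6) & 0x1 = 1
tag [5+:1] = (word>>5) & 0x1 = 1
flags [3+:2] = (word>>3) & 0x3 = 3  ←
chan [1+:2] = (word>>1) & 0x3 = 3
ver [0+:1] = (word>>0) & 0x1 = 1

3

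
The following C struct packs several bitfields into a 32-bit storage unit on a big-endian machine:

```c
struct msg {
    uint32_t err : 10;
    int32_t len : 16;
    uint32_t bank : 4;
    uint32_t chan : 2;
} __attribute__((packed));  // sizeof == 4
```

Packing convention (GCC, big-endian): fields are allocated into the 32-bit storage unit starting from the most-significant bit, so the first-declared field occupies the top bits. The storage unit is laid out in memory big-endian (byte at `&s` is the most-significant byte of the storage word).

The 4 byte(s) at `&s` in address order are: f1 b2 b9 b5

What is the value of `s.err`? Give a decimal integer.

[0]=0xf1 [1]=0xb2 [2]=0xb9 [3]=0xb5 (big-endian) → word 0xf1b2b9b5
err:10 @ bit 22 → (0xf1b2b9b5>>22)&0x3ff = 0x3c6  ←
len:16 @ bit 6 → (0xf1b2b9b5>>6)&0xffff = 0xcae6
bank:4 @ bit 2 → (0xf1b2b9b5>>2)&0xf = 0xd
chan:2 @ bit 0 → (0xf1b2b9b5>>0)&0x3 = 0x1

966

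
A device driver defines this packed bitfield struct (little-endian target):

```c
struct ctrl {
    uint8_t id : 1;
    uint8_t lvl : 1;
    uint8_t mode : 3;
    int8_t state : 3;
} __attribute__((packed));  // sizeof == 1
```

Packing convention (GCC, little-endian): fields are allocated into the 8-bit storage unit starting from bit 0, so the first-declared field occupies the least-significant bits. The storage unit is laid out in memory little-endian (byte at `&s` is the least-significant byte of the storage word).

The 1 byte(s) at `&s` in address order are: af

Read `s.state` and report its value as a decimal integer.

-3

[0]=0xaf (little-endian) → word 0xaf
id [0+:1] = (word>>0) & 0x1 = 1
lvl [1+:1] = (word>>1) & 0x1 = 1
mode [2+:3] = (word>>2) & 0x7 = 3
state [5+:3] = (word>>5) & 0x7 = 5  ←
state signed 3b, MSB=1: 5 - 8 = -3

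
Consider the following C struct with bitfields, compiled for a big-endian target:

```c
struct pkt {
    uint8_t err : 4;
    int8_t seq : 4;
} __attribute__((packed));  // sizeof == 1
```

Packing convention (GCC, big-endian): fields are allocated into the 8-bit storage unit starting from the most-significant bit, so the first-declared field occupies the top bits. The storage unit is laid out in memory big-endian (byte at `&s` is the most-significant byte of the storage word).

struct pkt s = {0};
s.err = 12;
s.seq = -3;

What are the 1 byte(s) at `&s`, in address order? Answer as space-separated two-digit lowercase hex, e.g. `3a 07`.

cd

err (4b) val=12 bits=0xc at bit 4: 0xc0
seq (4b) val=-3 bits=0xd at bit 0: 0xcd
word = 0xcd → big-endian bytes:
  [0]=0xcd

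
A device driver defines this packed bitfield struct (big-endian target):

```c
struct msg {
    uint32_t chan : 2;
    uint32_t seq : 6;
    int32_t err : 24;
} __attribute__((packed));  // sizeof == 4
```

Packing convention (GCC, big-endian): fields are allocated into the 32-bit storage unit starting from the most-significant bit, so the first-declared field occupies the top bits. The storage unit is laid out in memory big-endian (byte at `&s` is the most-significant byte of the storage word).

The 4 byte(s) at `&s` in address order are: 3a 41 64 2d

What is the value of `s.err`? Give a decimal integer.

[0]=0x3a [1]=0x41 [2]=0x64 [3]=0x2d (big-endian) → word 0x3a41642d
chan [30+:2] = (word>>30) & 0x3 = 0
seq [24+:6] = (word>>24) & 0x3f = 58
err [0+:24] = (word>>0) & 0xffffff = 4285485  ←
err signed 24b, MSB=0: value = 4285485

4285485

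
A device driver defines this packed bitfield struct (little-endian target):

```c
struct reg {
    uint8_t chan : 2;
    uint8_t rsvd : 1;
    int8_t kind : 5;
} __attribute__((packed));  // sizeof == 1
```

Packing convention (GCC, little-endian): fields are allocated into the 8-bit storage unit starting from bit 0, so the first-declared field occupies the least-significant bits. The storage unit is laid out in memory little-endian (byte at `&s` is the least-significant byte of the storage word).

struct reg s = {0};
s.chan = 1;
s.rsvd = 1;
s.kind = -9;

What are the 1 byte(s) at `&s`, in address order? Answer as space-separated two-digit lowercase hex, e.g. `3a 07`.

chan:2 = 1 → 0x1 << 0 → word 0x01
rsvd:1 = 1 → 0x1 << 2 → word 0x05
kind:5 = -9 → 0x17 << 3 → word 0xbd
word = 0xbd → little-endian bytes:
  [0]=0xbd

bd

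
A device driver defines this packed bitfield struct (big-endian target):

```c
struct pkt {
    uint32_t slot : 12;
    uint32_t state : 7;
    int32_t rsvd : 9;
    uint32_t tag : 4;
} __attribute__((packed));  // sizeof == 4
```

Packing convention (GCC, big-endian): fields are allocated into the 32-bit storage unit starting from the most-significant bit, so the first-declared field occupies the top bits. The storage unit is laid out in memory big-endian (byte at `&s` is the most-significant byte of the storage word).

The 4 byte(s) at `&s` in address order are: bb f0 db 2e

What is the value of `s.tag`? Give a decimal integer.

[0]=0xbb [1]=0xf0 [2]=0xdb [3]=0x2e (big-endian) → word 0xbbf0db2e
slot:12 @ bit 20 → (0xbbf0db2e>>20)&0xfff = 0xbbf
state:7 @ bit 13 → (0xbbf0db2e>>13)&0x7f = 0x6
rsvd:9 @ bit 4 → (0xbbf0db2e>>4)&0x1ff = 0x1b2
tag:4 @ bit 0 → (0xbbf0db2e>>0)&0xf = 0xe  ←

14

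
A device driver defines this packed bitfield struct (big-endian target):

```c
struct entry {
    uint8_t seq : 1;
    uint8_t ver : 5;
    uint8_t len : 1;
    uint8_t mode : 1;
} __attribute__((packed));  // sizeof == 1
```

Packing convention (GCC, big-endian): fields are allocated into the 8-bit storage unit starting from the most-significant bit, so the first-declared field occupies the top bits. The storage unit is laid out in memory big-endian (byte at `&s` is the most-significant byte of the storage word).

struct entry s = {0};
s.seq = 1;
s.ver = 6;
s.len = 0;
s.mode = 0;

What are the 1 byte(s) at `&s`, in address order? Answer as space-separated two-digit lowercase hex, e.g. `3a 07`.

seq:1 = 1 → 0x1 << 7 → word 0x80
ver:5 = 6 → 0x6 << 2 → word 0x98
len:1 = 0 → 0x0 << 1 → word 0x98
mode:1 = 0 → 0x0 << 0 → word 0x98
word = 0x98 → big-endian bytes:
  [0]=0x98

98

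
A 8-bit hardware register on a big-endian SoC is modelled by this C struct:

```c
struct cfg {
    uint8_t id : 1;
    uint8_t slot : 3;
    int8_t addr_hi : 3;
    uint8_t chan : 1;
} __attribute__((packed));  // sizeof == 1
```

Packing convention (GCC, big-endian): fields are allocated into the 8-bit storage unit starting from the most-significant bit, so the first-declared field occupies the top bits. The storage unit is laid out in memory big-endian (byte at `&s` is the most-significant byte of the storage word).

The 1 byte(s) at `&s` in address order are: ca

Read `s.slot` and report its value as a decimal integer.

4

[0]=0xca (big-endian) → word 0xca
id [7+:1] = (word>>7) & 0x1 = 1
slot [4+:3] = (word>>4) & 0x7 = 4  ←
addr_hi [1+:3] = (word>>1) & 0x7 = 5
chan [0+:1] = (word>>0) & 0x1 = 0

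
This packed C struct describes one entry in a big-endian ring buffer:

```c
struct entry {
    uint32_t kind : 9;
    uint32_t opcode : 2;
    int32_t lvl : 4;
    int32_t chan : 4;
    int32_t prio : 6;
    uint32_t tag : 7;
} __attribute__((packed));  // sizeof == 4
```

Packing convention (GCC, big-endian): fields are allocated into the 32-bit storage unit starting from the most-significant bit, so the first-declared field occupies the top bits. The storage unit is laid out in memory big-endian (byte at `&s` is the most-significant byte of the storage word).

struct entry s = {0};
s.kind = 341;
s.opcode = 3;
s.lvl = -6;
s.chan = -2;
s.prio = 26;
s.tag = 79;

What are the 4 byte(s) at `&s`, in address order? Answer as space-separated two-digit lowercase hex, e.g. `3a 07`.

aa f5 cd 4f

[23+:9] kind=341 & 0x1ff = 0x155; word=0xaa800000
[21+:2] opcode=3 & 0x3 = 0x3; word=0xaae00000
[17+:4] lvl=-6 & 0xf = 0xa; word=0xaaf40000
[13+:4] chan=-2 & 0xf = 0xe; word=0xaaf5c000
[7+:6] prio=26 & 0x3f = 0x1a; word=0xaaf5cd00
[0+:7] tag=79 & 0x7f = 0x4f; word=0xaaf5cd4f
word = 0xaaf5cd4f → big-endian bytes:
  [0]=0xaa  [1]=0xf5  [2]=0xcd  [3]=0x4f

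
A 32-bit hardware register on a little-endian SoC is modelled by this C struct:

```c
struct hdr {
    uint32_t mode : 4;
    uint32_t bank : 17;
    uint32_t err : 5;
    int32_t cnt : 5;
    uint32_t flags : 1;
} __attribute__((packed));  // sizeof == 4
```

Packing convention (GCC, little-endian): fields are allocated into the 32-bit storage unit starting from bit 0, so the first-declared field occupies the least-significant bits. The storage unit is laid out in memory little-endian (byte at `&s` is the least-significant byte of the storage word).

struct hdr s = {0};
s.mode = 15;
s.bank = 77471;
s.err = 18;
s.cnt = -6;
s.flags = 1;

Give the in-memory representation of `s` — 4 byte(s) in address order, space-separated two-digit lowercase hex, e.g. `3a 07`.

ff e9 52 ea

[0+:4] mode=15 & 0xf = 0xf; word=0x0000000f
[4+:17] bank=77471 & 0x1ffff = 0x12e9f; word=0x0012e9ff
[21+:5] err=18 & 0x1f = 0x12; word=0x0252e9ff
[26+:5] cnt=-6 & 0x1f = 0x1a; word=0x6a52e9ff
[31+:1] flags=1 & 0x1 = 0x1; word=0xea52e9ff
word = 0xea52e9ff → little-endian bytes:
  [0]=0xff  [1]=0xe9  [2]=0x52  [3]=0xea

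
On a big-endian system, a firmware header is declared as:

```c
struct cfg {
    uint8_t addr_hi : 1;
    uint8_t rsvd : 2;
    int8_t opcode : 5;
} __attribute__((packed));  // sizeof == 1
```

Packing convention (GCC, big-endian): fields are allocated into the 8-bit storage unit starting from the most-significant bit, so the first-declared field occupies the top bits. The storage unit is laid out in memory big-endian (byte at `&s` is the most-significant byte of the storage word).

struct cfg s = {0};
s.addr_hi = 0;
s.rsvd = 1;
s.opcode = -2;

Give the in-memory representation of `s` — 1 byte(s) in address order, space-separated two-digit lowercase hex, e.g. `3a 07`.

3e

addr_hi (1b) val=0 bits=0x0 at bit 7: 0x00
rsvd (2b) val=1 bits=0x1 at bit 5: 0x20
opcode (5b) val=-2 bits=0x1e at bit 0: 0x3e
word = 0x3e → big-endian bytes:
  [0]=0x3e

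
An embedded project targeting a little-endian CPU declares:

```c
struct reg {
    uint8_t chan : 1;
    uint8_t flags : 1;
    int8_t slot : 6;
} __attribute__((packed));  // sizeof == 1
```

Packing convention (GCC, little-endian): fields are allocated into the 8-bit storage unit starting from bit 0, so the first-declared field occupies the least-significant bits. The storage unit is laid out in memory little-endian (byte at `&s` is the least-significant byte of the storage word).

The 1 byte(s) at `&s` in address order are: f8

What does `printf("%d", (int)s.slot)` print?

[0]=0xf8 (little-endian) → word 0xf8
chan:1 @ bit 0 → (0xf8>>0)&0x1 = 0x0
flags:1 @ bit 1 → (0xf8>>1)&0x1 = 0x0
slot:6 @ bit 2 → (0xf8>>2)&0x3f = 0x3e  ←
slot signed 6b, MSB=1: 62 - 64 = -2

-2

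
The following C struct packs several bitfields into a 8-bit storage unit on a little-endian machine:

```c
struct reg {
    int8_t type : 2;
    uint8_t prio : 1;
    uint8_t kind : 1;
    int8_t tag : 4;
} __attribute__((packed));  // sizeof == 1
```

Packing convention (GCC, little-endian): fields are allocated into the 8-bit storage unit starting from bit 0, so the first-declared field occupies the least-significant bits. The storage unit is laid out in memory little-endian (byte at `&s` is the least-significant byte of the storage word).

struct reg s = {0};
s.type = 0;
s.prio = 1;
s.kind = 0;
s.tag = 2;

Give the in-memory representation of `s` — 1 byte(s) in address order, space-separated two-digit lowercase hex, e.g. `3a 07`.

24

type:2 = 0 → 0x0 << 0 → word 0x00
prio:1 = 1 → 0x1 << 2 → word 0x04
kind:1 = 0 → 0x0 << 3 → word 0x04
tag:4 = 2 → 0x2 << 4 → word 0x24
word = 0x24 → little-endian bytes:
  [0]=0x24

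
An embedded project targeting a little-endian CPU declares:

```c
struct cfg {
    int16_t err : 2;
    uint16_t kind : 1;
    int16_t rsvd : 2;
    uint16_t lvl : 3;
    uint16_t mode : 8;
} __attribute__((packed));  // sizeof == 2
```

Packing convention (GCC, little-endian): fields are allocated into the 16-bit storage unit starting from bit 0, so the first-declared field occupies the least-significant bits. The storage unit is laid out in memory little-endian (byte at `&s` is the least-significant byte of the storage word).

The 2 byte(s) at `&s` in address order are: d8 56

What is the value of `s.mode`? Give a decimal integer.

[0]=0xd8 [1]=0x56 (little-endian) → word 0x56d8
err [0+:2] = (word>>0) & 0x3 = 0
kind [2+:1] = (word>>2) & 0x1 = 0
rsvd [3+:2] = (word>>3) & 0x3 = 3
lvl [5+:3] = (word>>5) & 0x7 = 6
mode [8+:8] = (word>>8) & 0xff = 86  ←

86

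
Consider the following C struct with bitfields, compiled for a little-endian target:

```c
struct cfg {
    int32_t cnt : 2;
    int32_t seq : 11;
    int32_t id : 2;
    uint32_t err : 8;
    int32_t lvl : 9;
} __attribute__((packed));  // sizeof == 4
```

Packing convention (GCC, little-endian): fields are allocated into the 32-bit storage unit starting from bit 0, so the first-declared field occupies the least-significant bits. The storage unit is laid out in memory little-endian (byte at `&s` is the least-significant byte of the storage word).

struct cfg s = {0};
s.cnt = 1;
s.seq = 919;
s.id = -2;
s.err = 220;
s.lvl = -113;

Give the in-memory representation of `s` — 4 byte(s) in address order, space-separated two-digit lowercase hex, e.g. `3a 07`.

cnt:2 = 1 → 0x1 << 0 → word 0x00000001
seq:11 = 919 → 0x397 << 2 → word 0x00000e5d
id:2 = -2 → 0x2 << 13 → word 0x00004e5d
err:8 = 220 → 0xdc << 15 → word 0x006e4e5d
lvl:9 = -113 → 0x18f << 23 → word 0xc7ee4e5d
word = 0xc7ee4e5d → little-endian bytes:
  [0]=0x5d  [1]=0x4e  [2]=0xee  [3]=0xc7

5d 4e ee c7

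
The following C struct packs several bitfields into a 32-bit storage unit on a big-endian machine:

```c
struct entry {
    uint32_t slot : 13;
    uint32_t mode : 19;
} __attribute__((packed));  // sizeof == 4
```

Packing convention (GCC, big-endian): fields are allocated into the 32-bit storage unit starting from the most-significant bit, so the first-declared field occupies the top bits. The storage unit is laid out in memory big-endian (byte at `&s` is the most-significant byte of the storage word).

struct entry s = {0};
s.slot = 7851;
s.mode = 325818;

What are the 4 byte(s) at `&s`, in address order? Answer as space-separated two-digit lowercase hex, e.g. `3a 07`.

slot:13 = 7851 → 0x1eab << 19 → word 0xf5580000
mode:19 = 325818 → 0x4f8ba << 0 → word 0xf55cf8ba
word = 0xf55cf8ba → big-endian bytes:
  [0]=0xf5  [1]=0x5c  [2]=0xf8  [3]=0xba

f5 5c f8 ba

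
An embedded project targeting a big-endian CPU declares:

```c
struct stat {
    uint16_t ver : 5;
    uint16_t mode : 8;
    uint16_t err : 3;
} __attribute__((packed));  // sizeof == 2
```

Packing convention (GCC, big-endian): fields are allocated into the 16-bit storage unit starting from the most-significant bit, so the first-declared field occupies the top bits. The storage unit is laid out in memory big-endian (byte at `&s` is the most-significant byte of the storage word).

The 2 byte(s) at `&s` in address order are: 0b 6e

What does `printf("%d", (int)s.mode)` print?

[0]=0x0b [1]=0x6e (big-endian) → word 0x0b6e
ver:5 @ bit 11 → (0x0b6e>>11)&0x1f = 0x1
mode:8 @ bit 3 → (0x0b6e>>3)&0xff = 0x6d  ←
err:3 @ bit 0 → (0x0b6e>>0)&0x7 = 0x6

109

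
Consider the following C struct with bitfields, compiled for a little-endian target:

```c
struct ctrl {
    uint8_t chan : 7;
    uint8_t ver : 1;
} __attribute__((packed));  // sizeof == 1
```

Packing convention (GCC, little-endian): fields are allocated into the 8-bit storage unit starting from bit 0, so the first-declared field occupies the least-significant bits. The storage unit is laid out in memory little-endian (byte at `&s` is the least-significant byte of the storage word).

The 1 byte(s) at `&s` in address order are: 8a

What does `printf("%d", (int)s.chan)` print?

[0]=0x8a (little-endian) → word 0x8a
chan:7 @ bit 0 → (0x8a>>0)&0x7f = 0xa  ←
ver:1 @ bit 7 → (0x8a>>7)&0x1 = 0x1

10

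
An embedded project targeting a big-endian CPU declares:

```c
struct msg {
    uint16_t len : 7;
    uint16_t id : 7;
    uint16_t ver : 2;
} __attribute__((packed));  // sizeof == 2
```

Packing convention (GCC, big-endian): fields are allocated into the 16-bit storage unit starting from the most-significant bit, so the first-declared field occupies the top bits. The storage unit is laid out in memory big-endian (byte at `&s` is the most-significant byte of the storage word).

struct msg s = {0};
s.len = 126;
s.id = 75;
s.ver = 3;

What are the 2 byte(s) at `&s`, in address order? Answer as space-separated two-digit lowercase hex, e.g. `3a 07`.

len (7b) val=126 bits=0x7e at bit 9: 0xfc00
id (7b) val=75 bits=0x4b at bit 2: 0xfd2c
ver (2b) val=3 bits=0x3 at bit 0: 0xfd2f
word = 0xfd2f → big-endian bytes:
  [0]=0xfd  [1]=0x2f

fd 2f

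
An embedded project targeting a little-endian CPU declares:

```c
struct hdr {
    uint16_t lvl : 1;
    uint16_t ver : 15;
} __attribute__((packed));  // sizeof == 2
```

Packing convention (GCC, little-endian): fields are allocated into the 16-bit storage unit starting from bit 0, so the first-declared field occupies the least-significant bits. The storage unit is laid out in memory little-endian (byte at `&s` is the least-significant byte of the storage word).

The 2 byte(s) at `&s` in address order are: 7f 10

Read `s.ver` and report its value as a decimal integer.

[0]=0x7f [1]=0x10 (little-endian) → word 0x107f
lvl:1 @ bit 0 → (0x107f>>0)&0x1 = 0x1
ver:15 @ bit 1 → (0x107f>>1)&0x7fff = 0x83f  ←

2111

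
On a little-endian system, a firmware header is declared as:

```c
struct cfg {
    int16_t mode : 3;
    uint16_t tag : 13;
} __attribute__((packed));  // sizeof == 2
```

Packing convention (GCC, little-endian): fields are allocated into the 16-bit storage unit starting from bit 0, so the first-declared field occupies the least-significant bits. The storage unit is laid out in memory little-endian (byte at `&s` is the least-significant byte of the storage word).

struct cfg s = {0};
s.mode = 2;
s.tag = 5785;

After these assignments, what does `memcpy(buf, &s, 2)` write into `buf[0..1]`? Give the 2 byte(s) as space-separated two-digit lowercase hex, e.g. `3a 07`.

mode (3b) val=2 bits=0x2 at bit 0: 0x0002
tag (13b) val=5785 bits=0x1699 at bit 3: 0xb4ca
word = 0xb4ca → little-endian bytes:
  [0]=0xca  [1]=0xb4

ca b4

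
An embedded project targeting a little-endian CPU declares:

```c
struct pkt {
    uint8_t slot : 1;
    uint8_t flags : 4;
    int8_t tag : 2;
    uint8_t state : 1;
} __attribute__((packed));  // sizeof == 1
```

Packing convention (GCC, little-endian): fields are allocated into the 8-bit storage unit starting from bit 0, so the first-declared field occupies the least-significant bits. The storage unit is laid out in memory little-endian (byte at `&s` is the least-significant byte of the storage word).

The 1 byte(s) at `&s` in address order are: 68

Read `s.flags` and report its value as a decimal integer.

[0]=0x68 (little-endian) → word 0x68
slot [0+:1] = (word>>0) & 0x1 = 0
flags [1+:4] = (word>>1) & 0xf = 4  ←
tag [5+:2] = (word>>5) & 0x3 = 3
state [7+:1] = (word>>7) & 0x1 = 0

4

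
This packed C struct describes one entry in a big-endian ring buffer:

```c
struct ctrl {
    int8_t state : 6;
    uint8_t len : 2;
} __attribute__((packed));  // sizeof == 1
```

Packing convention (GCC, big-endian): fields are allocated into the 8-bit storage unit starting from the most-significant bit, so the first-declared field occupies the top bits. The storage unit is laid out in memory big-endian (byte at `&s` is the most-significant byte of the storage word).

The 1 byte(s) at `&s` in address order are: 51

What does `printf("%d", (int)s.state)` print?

[0]=0x51 (big-endian) → word 0x51
state:6 @ bit 2 → (0x51>>2)&0x3f = 0x14  ←
len:2 @ bit 0 → (0x51>>0)&0x3 = 0x1
state signed 6b, MSB=0: value = 20

20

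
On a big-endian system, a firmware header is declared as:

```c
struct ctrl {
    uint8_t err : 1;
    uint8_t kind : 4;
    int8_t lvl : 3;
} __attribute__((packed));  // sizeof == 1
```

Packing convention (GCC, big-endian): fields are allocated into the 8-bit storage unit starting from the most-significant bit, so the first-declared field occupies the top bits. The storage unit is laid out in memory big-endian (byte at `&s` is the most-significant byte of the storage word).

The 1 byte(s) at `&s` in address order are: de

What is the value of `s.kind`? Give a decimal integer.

[0]=0xde (big-endian) → word 0xde
err [7+:1] = (word>>7) & 0x1 = 1
kind [3+:4] = (word>>3) & 0xf = 11  ←
lvl [0+:3] = (word>>0) & 0x7 = 6

11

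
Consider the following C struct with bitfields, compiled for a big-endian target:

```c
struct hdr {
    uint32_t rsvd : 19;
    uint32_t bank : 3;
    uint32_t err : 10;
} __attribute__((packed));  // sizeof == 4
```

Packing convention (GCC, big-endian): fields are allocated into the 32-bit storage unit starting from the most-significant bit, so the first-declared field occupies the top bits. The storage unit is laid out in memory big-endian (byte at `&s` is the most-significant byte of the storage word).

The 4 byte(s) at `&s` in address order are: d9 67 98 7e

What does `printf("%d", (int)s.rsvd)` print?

445244

[0]=0xd9 [1]=0x67 [2]=0x98 [3]=0x7e (big-endian) → word 0xd967987e
rsvd [13+:19] = (word>>13) & 0x7ffff = 445244  ←
bank [10+:3] = (word>>10) & 0x7 = 6
err [0+:10] = (word>>0) & 0x3ff = 126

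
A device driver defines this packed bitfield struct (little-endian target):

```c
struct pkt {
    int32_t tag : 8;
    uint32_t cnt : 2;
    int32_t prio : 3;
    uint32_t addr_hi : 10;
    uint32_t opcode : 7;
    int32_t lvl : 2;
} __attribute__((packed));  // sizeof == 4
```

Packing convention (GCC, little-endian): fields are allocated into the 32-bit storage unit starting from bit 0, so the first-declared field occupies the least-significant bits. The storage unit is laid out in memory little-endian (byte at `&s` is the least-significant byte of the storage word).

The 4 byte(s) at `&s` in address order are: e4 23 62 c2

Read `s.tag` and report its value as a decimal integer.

-28

[0]=0xe4 [1]=0x23 [2]=0x62 [3]=0xc2 (little-endian) → word 0xc26223e4
tag:8 @ bit 0 → (0xc26223e4>>0)&0xff = 0xe4  ←
cnt:2 @ bit 8 → (0xc26223e4>>8)&0x3 = 0x3
prio:3 @ bit 10 → (0xc26223e4>>10)&0x7 = 0x0
addr_hi:10 @ bit 13 → (0xc26223e4>>13)&0x3ff = 0x311
opcode:7 @ bit 23 → (0xc26223e4>>23)&0x7f = 0x4
lvl:2 @ bit 30 → (0xc26223e4>>30)&0x3 = 0x3
tag signed 8b, MSB=1: 228 - 256 = -28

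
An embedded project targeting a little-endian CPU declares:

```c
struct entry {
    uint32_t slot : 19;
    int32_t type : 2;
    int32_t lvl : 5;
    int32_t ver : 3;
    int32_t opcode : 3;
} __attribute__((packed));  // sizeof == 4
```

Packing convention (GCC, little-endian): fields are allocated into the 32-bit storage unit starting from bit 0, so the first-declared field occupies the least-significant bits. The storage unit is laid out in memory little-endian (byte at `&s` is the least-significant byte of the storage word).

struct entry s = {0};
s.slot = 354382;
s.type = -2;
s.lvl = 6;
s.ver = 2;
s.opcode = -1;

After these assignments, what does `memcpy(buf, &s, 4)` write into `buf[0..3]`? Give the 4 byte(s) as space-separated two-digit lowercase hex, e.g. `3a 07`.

[0+:19] slot=354382 & 0x7ffff = 0x5684e; word=0x0005684e
[19+:2] type=-2 & 0x3 = 0x2; word=0x0015684e
[21+:5] lvl=6 & 0x1f = 0x6; word=0x00d5684e
[26+:3] ver=2 & 0x7 = 0x2; word=0x08d5684e
[29+:3] opcode=-1 & 0x7 = 0x7; word=0xe8d5684e
word = 0xe8d5684e → little-endian bytes:
  [0]=0x4e  [1]=0x68  [2]=0xd5  [3]=0xe8

4e 68 d5 e8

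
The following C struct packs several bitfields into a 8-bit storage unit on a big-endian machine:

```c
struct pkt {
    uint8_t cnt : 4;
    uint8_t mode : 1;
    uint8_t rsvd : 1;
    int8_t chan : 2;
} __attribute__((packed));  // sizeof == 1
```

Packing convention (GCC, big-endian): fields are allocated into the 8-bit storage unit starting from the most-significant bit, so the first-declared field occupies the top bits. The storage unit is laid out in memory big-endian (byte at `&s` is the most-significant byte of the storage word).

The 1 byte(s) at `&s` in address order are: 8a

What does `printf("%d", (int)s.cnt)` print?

8

[0]=0x8a (big-endian) → word 0x8a
cnt [4+:4] = (word>>4) & 0xf = 8  ←
mode [3+:1] = (word>>3) & 0x1 = 1
rsvd [2+:1] = (word>>2) & 0x1 = 0
chan [0+:2] = (word>>0) & 0x3 = 2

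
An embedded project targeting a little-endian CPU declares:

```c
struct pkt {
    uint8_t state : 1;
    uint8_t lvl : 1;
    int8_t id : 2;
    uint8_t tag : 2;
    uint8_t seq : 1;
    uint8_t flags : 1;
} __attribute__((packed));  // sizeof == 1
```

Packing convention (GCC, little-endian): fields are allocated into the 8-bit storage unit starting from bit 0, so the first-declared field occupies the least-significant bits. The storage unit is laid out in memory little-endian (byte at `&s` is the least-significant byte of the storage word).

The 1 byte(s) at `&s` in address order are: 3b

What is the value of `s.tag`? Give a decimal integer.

3

[0]=0x3b (little-endian) → word 0x3b
state:1 @ bit 0 → (0x3b>>0)&0x1 = 0x1
lvl:1 @ bit 1 → (0x3b>>1)&0x1 = 0x1
id:2 @ bit 2 → (0x3b>>2)&0x3 = 0x2
tag:2 @ bit 4 → (0x3b>>4)&0x3 = 0x3  ←
seq:1 @ bit 6 → (0x3b>>6)&0x1 = 0x0
flags:1 @ bit 7 → (0x3b>>7)&0x1 = 0x0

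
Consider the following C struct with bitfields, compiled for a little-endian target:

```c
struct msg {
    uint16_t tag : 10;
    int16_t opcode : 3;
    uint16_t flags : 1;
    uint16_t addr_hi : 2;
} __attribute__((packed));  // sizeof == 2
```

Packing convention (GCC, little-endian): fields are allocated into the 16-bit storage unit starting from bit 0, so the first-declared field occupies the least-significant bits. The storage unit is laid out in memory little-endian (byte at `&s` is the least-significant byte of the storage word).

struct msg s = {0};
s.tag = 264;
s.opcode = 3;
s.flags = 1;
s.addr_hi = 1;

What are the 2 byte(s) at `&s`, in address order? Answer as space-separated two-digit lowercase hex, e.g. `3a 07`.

tag (10b) val=264 bits=0x108 at bit 0: 0x0108
opcode (3b) val=3 bits=0x3 at bit 10: 0x0d08
flags (1b) val=1 bits=0x1 at bit 13: 0x2d08
addr_hi (2b) val=1 bits=0x1 at bit 14: 0x6d08
word = 0x6d08 → little-endian bytes:
  [0]=0x08  [1]=0x6d

08 6d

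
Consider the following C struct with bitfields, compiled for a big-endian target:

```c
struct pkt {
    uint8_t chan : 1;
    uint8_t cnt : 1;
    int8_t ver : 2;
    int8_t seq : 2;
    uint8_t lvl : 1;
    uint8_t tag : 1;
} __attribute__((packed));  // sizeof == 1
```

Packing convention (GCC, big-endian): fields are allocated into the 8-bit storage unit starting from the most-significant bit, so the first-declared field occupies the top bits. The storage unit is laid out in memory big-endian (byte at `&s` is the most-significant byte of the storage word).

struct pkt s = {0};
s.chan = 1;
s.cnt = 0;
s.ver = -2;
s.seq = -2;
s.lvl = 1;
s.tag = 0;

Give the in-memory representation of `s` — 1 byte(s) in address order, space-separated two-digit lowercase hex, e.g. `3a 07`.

chan:1 = 1 → 0x1 << 7 → word 0x80
cnt:1 = 0 → 0x0 << 6 → word 0x80
ver:2 = -2 → 0x2 << 4 → word 0xa0
seq:2 = -2 → 0x2 << 2 → word 0xa8
lvl:1 = 1 → 0x1 << 1 → word 0xaa
tag:1 = 0 → 0x0 << 0 → word 0xaa
word = 0xaa → big-endian bytes:
  [0]=0xaa

aa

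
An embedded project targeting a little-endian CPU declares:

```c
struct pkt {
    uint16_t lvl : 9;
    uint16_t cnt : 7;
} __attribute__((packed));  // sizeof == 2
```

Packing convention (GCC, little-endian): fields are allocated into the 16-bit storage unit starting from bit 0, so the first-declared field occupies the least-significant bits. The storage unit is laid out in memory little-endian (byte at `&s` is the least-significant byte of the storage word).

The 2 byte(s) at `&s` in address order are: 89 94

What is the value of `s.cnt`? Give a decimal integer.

[0]=0x89 [1]=0x94 (little-endian) → word 0x9489
lvl [0+:9] = (word>>0) & 0x1ff = 137
cnt [9+:7] = (word>>9) & 0x7f = 74  ←

74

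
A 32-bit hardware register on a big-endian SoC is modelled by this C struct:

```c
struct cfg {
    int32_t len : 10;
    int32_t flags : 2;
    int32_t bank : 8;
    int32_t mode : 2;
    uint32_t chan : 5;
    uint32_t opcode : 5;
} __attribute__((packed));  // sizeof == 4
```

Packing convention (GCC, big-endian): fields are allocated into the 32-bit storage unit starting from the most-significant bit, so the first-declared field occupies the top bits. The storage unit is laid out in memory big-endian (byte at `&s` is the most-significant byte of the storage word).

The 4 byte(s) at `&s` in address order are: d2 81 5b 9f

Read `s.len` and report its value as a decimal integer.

-182

[0]=0xd2 [1]=0x81 [2]=0x5b [3]=0x9f (big-endian) → word 0xd2815b9f
len [22+:10] = (word>>22) & 0x3ff = 842  ←
flags [20+:2] = (word>>20) & 0x3 = 0
bank [12+:8] = (word>>12) & 0xff = 21
mode [10+:2] = (word>>10) & 0x3 = 2
chan [5+:5] = (word>>5) & 0x1f = 28
opcode [0+:5] = (word>>0) & 0x1f = 31
len signed 10b, MSB=1: 842 - 1024 = -182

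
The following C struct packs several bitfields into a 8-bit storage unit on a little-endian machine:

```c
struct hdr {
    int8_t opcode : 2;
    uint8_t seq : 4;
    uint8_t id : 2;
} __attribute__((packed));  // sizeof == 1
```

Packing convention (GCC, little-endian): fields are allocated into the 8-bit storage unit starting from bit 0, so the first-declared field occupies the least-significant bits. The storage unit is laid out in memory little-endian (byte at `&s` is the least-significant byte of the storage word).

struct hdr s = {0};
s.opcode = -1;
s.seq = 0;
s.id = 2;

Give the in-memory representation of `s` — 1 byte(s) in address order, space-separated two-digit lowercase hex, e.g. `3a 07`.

opcode (2b) val=-1 bits=0x3 at bit 0: 0x03
seq (4b) val=0 bits=0x0 at bit 2: 0x03
id (2b) val=2 bits=0x2 at bit 6: 0x83
word = 0x83 → little-endian bytes:
  [0]=0x83

83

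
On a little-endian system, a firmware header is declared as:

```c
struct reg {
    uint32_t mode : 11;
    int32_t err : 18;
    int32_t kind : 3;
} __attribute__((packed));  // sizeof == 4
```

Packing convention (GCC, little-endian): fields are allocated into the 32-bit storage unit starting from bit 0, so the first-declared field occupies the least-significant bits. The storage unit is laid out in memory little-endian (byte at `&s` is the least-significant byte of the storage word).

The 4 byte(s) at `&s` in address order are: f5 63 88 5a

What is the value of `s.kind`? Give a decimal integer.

2

[0]=0xf5 [1]=0x63 [2]=0x88 [3]=0x5a (little-endian) → word 0x5a8863f5
mode [0+:11] = (word>>0) & 0x7ff = 1013
err [11+:18] = (word>>11) & 0x3ffff = 217356
kind [29+:3] = (word>>29) & 0x7 = 2  ←
kind signed 3b, MSB=0: value = 2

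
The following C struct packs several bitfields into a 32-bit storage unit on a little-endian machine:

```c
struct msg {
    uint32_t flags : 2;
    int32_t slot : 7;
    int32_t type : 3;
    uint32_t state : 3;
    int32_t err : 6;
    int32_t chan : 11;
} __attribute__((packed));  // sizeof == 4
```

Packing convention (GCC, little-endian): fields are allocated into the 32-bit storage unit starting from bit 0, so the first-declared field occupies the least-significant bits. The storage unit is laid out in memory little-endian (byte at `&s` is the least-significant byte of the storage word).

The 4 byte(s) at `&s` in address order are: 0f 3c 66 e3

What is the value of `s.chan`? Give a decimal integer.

-229

[0]=0x0f [1]=0x3c [2]=0x66 [3]=0xe3 (little-endian) → word 0xe3663c0f
flags [0+:2] = (word>>0) & 0x3 = 3
slot [2+:7] = (word>>2) & 0x7f = 3
type [9+:3] = (word>>9) & 0x7 = 6
state [12+:3] = (word>>12) & 0x7 = 3
err [15+:6] = (word>>15) & 0x3f = 12
chan [21+:11] = (word>>21) & 0x7ff = 1819  ←
chan signed 11b, MSB=1: 1819 - 2048 = -229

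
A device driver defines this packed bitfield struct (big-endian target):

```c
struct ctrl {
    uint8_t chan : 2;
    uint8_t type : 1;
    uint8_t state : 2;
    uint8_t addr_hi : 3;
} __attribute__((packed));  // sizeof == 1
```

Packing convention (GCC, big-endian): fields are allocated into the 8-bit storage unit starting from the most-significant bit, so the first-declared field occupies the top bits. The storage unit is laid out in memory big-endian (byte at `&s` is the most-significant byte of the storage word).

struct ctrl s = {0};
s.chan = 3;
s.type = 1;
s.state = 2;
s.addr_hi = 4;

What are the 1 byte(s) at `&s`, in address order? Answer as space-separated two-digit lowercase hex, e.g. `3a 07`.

f4

[6+:2] chan=3 & 0x3 = 0x3; word=0xc0
[5+:1] type=1 & 0x1 = 0x1; word=0xe0
[3+:2] state=2 & 0x3 = 0x2; word=0xf0
[0+:3] addr_hi=4 & 0x7 = 0x4; word=0xf4
word = 0xf4 → big-endian bytes:
  [0]=0xf4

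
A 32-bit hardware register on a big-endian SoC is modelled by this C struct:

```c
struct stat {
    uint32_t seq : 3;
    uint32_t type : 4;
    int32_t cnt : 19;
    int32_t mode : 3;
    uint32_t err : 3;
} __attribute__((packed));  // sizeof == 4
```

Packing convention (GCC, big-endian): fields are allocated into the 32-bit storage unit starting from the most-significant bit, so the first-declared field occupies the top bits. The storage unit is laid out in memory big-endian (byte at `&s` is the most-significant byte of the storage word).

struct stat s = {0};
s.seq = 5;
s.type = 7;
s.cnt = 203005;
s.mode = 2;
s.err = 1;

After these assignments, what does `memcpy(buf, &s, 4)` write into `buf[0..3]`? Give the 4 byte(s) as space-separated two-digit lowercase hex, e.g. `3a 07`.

ae c6 3f 51

seq:3 = 5 → 0x5 << 29 → word 0xa0000000
type:4 = 7 → 0x7 << 25 → word 0xae000000
cnt:19 = 203005 → 0x318fd << 6 → word 0xaec63f40
mode:3 = 2 → 0x2 << 3 → word 0xaec63f50
err:3 = 1 → 0x1 << 0 → word 0xaec63f51
word = 0xaec63f51 → big-endian bytes:
  [0]=0xae  [1]=0xc6  [2]=0x3f  [3]=0x51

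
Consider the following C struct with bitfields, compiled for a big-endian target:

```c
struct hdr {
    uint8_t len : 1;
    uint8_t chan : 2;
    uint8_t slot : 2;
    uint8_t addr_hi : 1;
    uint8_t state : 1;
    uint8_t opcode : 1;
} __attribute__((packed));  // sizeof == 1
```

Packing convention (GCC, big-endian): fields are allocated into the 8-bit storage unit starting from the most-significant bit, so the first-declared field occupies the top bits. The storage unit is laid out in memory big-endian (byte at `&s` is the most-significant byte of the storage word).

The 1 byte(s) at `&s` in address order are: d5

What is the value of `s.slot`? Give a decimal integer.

2

[0]=0xd5 (big-endian) → word 0xd5
len [7+:1] = (word>>7) & 0x1 = 1
chan [5+:2] = (word>>5) & 0x3 = 2
slot [3+:2] = (word>>3) & 0x3 = 2  ←
addr_hi [2+:1] = (word>>2) & 0x1 = 1
state [1+:1] = (word>>1) & 0x1 = 0
opcode [0+:1] = (word>>0) & 0x1 = 1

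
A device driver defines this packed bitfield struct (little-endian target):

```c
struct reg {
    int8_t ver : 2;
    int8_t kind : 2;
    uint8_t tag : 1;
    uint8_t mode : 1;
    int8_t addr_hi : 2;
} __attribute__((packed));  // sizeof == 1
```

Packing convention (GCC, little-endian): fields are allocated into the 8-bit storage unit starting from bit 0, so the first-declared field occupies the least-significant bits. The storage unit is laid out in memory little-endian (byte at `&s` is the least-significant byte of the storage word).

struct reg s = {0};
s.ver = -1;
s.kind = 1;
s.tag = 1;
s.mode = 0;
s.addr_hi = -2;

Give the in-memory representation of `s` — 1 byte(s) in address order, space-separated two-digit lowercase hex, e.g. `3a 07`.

97

ver:2 = -1 → 0x3 << 0 → word 0x03
kind:2 = 1 → 0x1 << 2 → word 0x07
tag:1 = 1 → 0x1 << 4 → word 0x17
mode:1 = 0 → 0x0 << 5 → word 0x17
addr_hi:2 = -2 → 0x2 << 6 → word 0x97
word = 0x97 → little-endian bytes:
  [0]=0x97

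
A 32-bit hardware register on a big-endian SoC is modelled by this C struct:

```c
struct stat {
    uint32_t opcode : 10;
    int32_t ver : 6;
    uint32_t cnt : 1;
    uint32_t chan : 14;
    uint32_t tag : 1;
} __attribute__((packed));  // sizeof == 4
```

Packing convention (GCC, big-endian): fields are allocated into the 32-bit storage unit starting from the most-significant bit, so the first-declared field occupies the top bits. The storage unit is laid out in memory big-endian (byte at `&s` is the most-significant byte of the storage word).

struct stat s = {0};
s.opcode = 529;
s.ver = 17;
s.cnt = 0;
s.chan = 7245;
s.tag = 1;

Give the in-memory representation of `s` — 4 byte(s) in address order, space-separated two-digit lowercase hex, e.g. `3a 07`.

opcode (10b) val=529 bits=0x211 at bit 22: 0x84400000
ver (6b) val=17 bits=0x11 at bit 16: 0x84510000
cnt (1b) val=0 bits=0x0 at bit 15: 0x84510000
chan (14b) val=7245 bits=0x1c4d at bit 1: 0x8451389a
tag (1b) val=1 bits=0x1 at bit 0: 0x8451389b
word = 0x8451389b → big-endian bytes:
  [0]=0x84  [1]=0x51  [2]=0x38  [3]=0x9b

84 51 38 9b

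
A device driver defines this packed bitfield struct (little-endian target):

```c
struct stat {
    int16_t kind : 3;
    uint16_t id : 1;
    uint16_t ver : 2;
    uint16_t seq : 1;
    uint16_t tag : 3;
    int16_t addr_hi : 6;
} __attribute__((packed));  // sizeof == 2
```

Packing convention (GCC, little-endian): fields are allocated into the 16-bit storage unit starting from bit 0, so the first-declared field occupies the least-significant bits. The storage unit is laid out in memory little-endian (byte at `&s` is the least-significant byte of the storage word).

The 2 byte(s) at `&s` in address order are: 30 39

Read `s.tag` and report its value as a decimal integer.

2

[0]=0x30 [1]=0x39 (little-endian) → word 0x3930
kind [0+:3] = (word>>0) & 0x7 = 0
id [3+:1] = (word>>3) & 0x1 = 0
ver [4+:2] = (word>>4) & 0x3 = 3
seq [6+:1] = (word>>6) & 0x1 = 0
tag [7+:3] = (word>>7) & 0x7 = 2  ←
addr_hi [10+:6] = (word>>10) & 0x3f = 14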